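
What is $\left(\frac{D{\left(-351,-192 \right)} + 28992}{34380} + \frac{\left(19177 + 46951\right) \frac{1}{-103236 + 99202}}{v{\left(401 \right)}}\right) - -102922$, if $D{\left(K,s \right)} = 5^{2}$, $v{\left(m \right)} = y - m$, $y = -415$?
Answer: $\frac{121331217352043}{1178855820} \approx 1.0292 \cdot 10^{5}$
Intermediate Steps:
$v{\left(m \right)} = -415 - m$
$D{\left(K,s \right)} = 25$
$\left(\frac{D{\left(-351,-192 \right)} + 28992}{34380} + \frac{\left(19177 + 46951\right) \frac{1}{-103236 + 99202}}{v{\left(401 \right)}}\right) - -102922 = \left(\frac{25 + 28992}{34380} + \frac{\left(19177 + 46951\right) \frac{1}{-103236 + 99202}}{-415 - 401}\right) - -102922 = \left(29017 \cdot \frac{1}{34380} + \frac{66128 \frac{1}{-4034}}{-415 - 401}\right) + 102922 = \left(\frac{29017}{34380} + \frac{66128 \left(- \frac{1}{4034}\right)}{-816}\right) + 102922 = \left(\frac{29017}{34380} - - \frac{4133}{205734}\right) + 102922 = \left(\frac{29017}{34380} + \frac{4133}{205734}\right) + 102922 = \frac{1018646003}{1178855820} + 102922 = \frac{121331217352043}{1178855820}$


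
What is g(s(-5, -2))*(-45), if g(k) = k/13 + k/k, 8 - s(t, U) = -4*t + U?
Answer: -135/13 ≈ -10.385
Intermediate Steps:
s(t, U) = 8 - U + 4*t (s(t, U) = 8 - (-4*t + U) = 8 - (U - 4*t) = 8 + (-U + 4*t) = 8 - U + 4*t)
g(k) = 1 + k/13 (g(k) = k*(1/13) + 1 = k/13 + 1 = 1 + k/13)
g(s(-5, -2))*(-45) = (1 + (8 - 1*(-2) + 4*(-5))/13)*(-45) = (1 + (8 + 2 - 20)/13)*(-45) = (1 + (1/13)*(-10))*(-45) = (1 - 10/13)*(-45) = (3/13)*(-45) = -135/13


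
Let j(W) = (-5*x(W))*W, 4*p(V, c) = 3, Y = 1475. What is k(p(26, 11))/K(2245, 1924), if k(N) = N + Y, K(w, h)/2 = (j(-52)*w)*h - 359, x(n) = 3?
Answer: 5903/26952928328 ≈ 2.1901e-7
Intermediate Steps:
p(V, c) = ¾ (p(V, c) = (¼)*3 = ¾)
j(W) = -15*W (j(W) = (-5*3)*W = -15*W)
K(w, h) = -718 + 1560*h*w (K(w, h) = 2*(((-15*(-52))*w)*h - 359) = 2*((780*w)*h - 359) = 2*(780*h*w - 359) = 2*(-359 + 780*h*w) = -718 + 1560*h*w)
k(N) = 1475 + N (k(N) = N + 1475 = 1475 + N)
k(p(26, 11))/K(2245, 1924) = (1475 + ¾)/(-718 + 1560*1924*2245) = 5903/(4*(-718 + 6738232800)) = (5903/4)/6738232082 = (5903/4)*(1/6738232082) = 5903/26952928328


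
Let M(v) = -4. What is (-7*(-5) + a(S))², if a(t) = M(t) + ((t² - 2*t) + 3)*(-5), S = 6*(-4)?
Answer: 9634816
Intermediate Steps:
S = -24
a(t) = -19 - 5*t² + 10*t (a(t) = -4 + ((t² - 2*t) + 3)*(-5) = -4 + (3 + t² - 2*t)*(-5) = -4 + (-15 - 5*t² + 10*t) = -19 - 5*t² + 10*t)
(-7*(-5) + a(S))² = (-7*(-5) + (-19 - 5*(-24)² + 10*(-24)))² = (35 + (-19 - 5*576 - 240))² = (35 + (-19 - 2880 - 240))² = (35 - 3139)² = (-3104)² = 9634816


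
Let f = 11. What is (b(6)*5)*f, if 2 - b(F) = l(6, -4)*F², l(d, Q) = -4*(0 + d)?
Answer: 47630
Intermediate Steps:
l(d, Q) = -4*d
b(F) = 2 + 24*F² (b(F) = 2 - (-4*6)*F² = 2 - (-24)*F² = 2 + 24*F²)
(b(6)*5)*f = ((2 + 24*6²)*5)*11 = ((2 + 24*36)*5)*11 = ((2 + 864)*5)*11 = (866*5)*11 = 4330*11 = 47630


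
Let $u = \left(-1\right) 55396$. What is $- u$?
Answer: $55396$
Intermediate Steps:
$u = -55396$
$- u = \left(-1\right) \left(-55396\right) = 55396$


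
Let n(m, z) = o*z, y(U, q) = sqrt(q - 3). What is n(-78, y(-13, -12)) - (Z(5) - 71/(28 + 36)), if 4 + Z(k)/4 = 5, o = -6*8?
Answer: -185/64 - 48*I*sqrt(15) ≈ -2.8906 - 185.9*I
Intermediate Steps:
o = -48
Z(k) = 4 (Z(k) = -16 + 4*5 = -16 + 20 = 4)
y(U, q) = sqrt(-3 + q)
n(m, z) = -48*z
n(-78, y(-13, -12)) - (Z(5) - 71/(28 + 36)) = -48*sqrt(-3 - 12) - (4 - 71/(28 + 36)) = -48*I*sqrt(15) - (4 - 71/64) = -48*I*sqrt(15) - 1*185/64 = -48*I*sqrt(15) - 185/64 = -185/64 - 48*I*sqrt(15)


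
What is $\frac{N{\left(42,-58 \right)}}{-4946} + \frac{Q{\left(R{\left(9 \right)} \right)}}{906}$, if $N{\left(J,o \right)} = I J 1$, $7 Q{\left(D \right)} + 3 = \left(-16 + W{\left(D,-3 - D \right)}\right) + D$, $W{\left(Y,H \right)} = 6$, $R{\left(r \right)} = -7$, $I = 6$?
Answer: $- \frac{424276}{7841883} \approx -0.054104$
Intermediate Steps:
$Q{\left(D \right)} = - \frac{13}{7} + \frac{D}{7}$ ($Q{\left(D \right)} = - \frac{3}{7} + \frac{\left(-16 + 6\right) + D}{7} = - \frac{3}{7} + \frac{-10 + D}{7} = - \frac{3}{7} + \left(- \frac{10}{7} + \frac{D}{7}\right) = - \frac{13}{7} + \frac{D}{7}$)
$N{\left(J,o \right)} = 6 J$ ($N{\left(J,o \right)} = 6 J 1 = 6 J$)
$\frac{N{\left(42,-58 \right)}}{-4946} + \frac{Q{\left(R{\left(9 \right)} \right)}}{906} = \frac{6 \cdot 42}{-4946} + \frac{- \frac{13}{7} + \frac{1}{7} \left(-7\right)}{906} = 252 \left(- \frac{1}{4946}\right) + \left(- \frac{13}{7} - 1\right) \frac{1}{906} = - \frac{126}{2473} - \frac{10}{3171} = - \frac{424276}{7841883}$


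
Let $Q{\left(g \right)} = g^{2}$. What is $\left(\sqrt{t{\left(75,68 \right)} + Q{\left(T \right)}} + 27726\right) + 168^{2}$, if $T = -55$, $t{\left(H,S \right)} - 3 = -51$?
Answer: $55950 + \sqrt{2977} \approx 56005.0$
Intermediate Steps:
$t{\left(H,S \right)} = -48$ ($t{\left(H,S \right)} = 3 - 51 = -48$)
$\left(\sqrt{t{\left(75,68 \right)} + Q{\left(T \right)}} + 27726\right) + 168^{2} = \left(\sqrt{-48 + \left(-55\right)^{2}} + 27726\right) + 168^{2} = \left(\sqrt{-48 + 3025} + 27726\right) + 28224 = \left(\sqrt{2977} + 27726\right) + 28224 = \left(27726 + \sqrt{2977}\right) + 28224 = 55950 + \sqrt{2977}$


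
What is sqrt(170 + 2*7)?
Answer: 2*sqrt(46) ≈ 13.565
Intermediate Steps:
sqrt(170 + 2*7) = sqrt(170 + 14) = sqrt(184) = 2*sqrt(46)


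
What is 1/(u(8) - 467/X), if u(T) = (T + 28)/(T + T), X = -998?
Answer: 1996/5425 ≈ 0.36793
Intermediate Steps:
u(T) = (28 + T)/(2*T) (u(T) = (28 + T)/((2*T)) = (28 + T)*(1/(2*T)) = (28 + T)/(2*T))
1/(u(8) - 467/X) = 1/((1/2)*(28 + 8)/8 - 467/(-998)) = 1/((1/2)*(1/8)*36 - 467*(-1/998)) = 1/(9/4 + 467/998) = 1/(5425/1996) = 1996/5425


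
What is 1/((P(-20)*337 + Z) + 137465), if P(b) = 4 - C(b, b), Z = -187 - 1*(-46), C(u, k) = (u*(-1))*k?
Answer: 1/273472 ≈ 3.6567e-6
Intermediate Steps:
C(u, k) = -k*u (C(u, k) = (-u)*k = -k*u)
Z = -141 (Z = -187 + 46 = -141)
P(b) = 4 + b² (P(b) = 4 - (-1)*b*b = 4 - (-1)*b² = 4 + b²)
1/((P(-20)*337 + Z) + 137465) = 1/(((4 + (-20)²)*337 - 141) + 137465) = 1/(((4 + 400)*337 - 141) + 137465) = 1/((404*337 - 141) + 137465) = 1/((136148 - 141) + 137465) = 1/(136007 + 137465) = 1/273472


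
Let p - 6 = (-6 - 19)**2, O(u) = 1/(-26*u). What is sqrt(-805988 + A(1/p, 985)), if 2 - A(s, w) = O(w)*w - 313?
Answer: I*sqrt(544634922)/26 ≈ 897.59*I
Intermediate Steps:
O(u) = -1/(26*u)
p = 631 (p = 6 + (-6 - 19)**2 = 6 + (-25)**2 = 6 + 625 = 631)
A(s, w) = 8191/26 (A(s, w) = 2 - ((-1/(26*w))*w - 313) = 2 - (-1/26 - 313) = 2 - 1*(-8139/26) = 2 + 8139/26 = 8191/26)
sqrt(-805988 + A(1/p, 985)) = sqrt(-805988 + 8191/26) = sqrt(-20947497/26) = I*sqrt(544634922)/26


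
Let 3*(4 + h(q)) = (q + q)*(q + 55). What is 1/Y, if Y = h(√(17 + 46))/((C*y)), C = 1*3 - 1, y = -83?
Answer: 1577/20814 - 4565*√7/20814 ≈ -0.50451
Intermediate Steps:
C = 2 (C = 3 - 1 = 2)
h(q) = -4 + 2*q*(55 + q)/3 (h(q) = -4 + ((q + q)*(q + 55))/3 = -4 + ((2*q)*(55 + q))/3 = -4 + (2*q*(55 + q))/3 = -4 + 2*q*(55 + q)/3)
Y = -19/83 - 55*√7/83 (Y = (-4 + 2*(√(17 + 46))²/3 + 110*√(17 + 46)/3)/((2*(-83))) = (-4 + 2*(√63)²/3 + 110*√63/3)/(-166) = (-4 + 2*(3*√7)²/3 + 110*(3*√7)/3)*(-1/166) = (-4 + (⅔)*63 + 110*√7)*(-1/166) = (-4 + 42 + 110*√7)*(-1/166) = (38 + 110*√7)*(-1/166) = -19/83 - 55*√7/83 ≈ -1.9821)
1/Y = 1/(-19/83 - 55*√7/83)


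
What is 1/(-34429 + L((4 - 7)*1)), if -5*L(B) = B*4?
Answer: -5/172133 ≈ -2.9047e-5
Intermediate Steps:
L(B) = -4*B/5 (L(B) = -B*4/5 = -4*B/5)
1/(-34429 + L((4 - 7)*1)) = 1/(-34429 - 4*(4 - 7)/5) = 1/(-34429 - (-12)/5) = 1/(-34429 - ⅘*(-3)) = 1/(-34429 + 12/5) = 1/(-172133/5) = -5/172133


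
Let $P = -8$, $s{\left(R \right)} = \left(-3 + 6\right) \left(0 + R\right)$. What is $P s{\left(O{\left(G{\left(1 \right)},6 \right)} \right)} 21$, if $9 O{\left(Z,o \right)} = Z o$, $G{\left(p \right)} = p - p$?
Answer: $0$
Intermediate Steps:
$G{\left(p \right)} = 0$
$O{\left(Z,o \right)} = \frac{Z o}{9}$
$s{\left(R \right)} = 3 R$
$P s{\left(O{\left(G{\left(1 \right)},6 \right)} \right)} 21 = - 8 \cdot 3 \cdot \frac{1}{9} \cdot 0 \cdot 6 \cdot 21 = - 8 \cdot 3 \cdot 0 \cdot 21 = \left(-8\right) 0 \cdot 21 = 0 \cdot 21 = 0$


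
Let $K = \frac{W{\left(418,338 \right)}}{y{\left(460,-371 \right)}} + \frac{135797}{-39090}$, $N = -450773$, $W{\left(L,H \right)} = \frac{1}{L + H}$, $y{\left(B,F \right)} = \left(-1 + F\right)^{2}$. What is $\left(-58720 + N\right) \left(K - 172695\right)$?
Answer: $\frac{19990679762270518276123}{227196083520} \approx 8.7989 \cdot 10^{10}$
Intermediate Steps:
$W{\left(L,H \right)} = \frac{1}{H + L}$
$K = - \frac{2367808631533}{681588250560}$ ($K = \frac{1}{\left(338 + 418\right) \left(-1 - 371\right)^{2}} + \frac{135797}{-39090} = \frac{1}{756 \left(-372\right)^{2}} + 135797 \left(- \frac{1}{39090}\right) = \frac{1}{756 \cdot 138384} - \frac{135797}{39090} = \frac{1}{756} \cdot \frac{1}{138384} - \frac{135797}{39090} = \frac{1}{104618304} - \frac{135797}{39090} = - \frac{2367808631533}{681588250560} \approx -3.474$)
$\left(-58720 + N\right) \left(K - 172695\right) = \left(-58720 - 450773\right) \left(- \frac{2367808631533}{681588250560} - 172695\right) = \left(-509493\right) \left(- \frac{117709250739090733}{681588250560}\right) = \frac{19990679762270518276123}{227196083520}$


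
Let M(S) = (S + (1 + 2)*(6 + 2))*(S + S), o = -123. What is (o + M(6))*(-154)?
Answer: -36498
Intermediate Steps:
M(S) = 2*S*(24 + S) (M(S) = (S + 3*8)*(2*S) = (S + 24)*(2*S) = (24 + S)*(2*S) = 2*S*(24 + S))
(o + M(6))*(-154) = (-123 + 2*6*(24 + 6))*(-154) = (-123 + 2*6*30)*(-154) = (-123 + 360)*(-154) = 237*(-154) = -36498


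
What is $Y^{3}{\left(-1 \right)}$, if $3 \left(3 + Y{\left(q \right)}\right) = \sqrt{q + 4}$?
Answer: $-30 + \frac{82 \sqrt{3}}{9} \approx -14.219$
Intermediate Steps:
$Y{\left(q \right)} = -3 + \frac{\sqrt{4 + q}}{3}$ ($Y{\left(q \right)} = -3 + \frac{\sqrt{q + 4}}{3} = -3 + \frac{\sqrt{4 + q}}{3}$)
$Y^{3}{\left(-1 \right)} = \left(-3 + \frac{\sqrt{4 - 1}}{3}\right)^{3} = \left(-3 + \frac{\sqrt{3}}{3}\right)^{3}$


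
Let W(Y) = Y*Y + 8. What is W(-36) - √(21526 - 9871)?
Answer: 1304 - 3*√1295 ≈ 1196.0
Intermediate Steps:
W(Y) = 8 + Y² (W(Y) = Y² + 8 = 8 + Y²)
W(-36) - √(21526 - 9871) = (8 + (-36)²) - √(21526 - 9871) = (8 + 1296) - √11655 = 1304 - 3*√1295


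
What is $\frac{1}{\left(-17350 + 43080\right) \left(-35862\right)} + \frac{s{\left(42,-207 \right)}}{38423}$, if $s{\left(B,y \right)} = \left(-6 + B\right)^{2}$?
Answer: $\frac{1195857082537}{35454026356980} \approx 0.03373$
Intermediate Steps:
$\frac{1}{\left(-17350 + 43080\right) \left(-35862\right)} + \frac{s{\left(42,-207 \right)}}{38423} = \frac{1}{\left(-17350 + 43080\right) \left(-35862\right)} + \frac{\left(-6 + 42\right)^{2}}{38423} = \frac{1}{25730} \left(- \frac{1}{35862}\right) + 36^{2} \cdot \frac{1}{38423} = \frac{1}{25730} \left(- \frac{1}{35862}\right) + 1296 \cdot \frac{1}{38423} = - \frac{1}{922729260} + \frac{1296}{38423} = \frac{1195857082537}{35454026356980}$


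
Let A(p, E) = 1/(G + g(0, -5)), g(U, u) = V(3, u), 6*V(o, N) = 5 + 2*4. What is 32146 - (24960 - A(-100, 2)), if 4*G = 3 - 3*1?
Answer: 93424/13 ≈ 7186.5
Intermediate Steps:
G = 0 (G = (3 - 3*1)/4 = (3 - 3)/4 = (¼)*0 = 0)
V(o, N) = 13/6 (V(o, N) = (5 + 2*4)/6 = (5 + 8)/6 = (⅙)*13 = 13/6)
g(U, u) = 13/6
A(p, E) = 6/13 (A(p, E) = 1/(0 + 13/6) = 1/(13/6) = 6/13)
32146 - (24960 - A(-100, 2)) = 32146 - (24960 - 1*6/13) = 32146 - (24960 - 6/13) = 32146 - 1*324474/13 = 32146 - 324474/13 = 93424/13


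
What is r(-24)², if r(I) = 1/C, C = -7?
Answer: 1/49 ≈ 0.020408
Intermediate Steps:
r(I) = -⅐ (r(I) = 1/(-7) = -⅐)
r(-24)² = (-⅐)² = 1/49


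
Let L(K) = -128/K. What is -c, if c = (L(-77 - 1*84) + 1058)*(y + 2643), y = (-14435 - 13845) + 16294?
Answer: 1592663838/161 ≈ 9.8923e+6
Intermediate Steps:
y = -11986 (y = -28280 + 16294 = -11986)
c = -1592663838/161 (c = (-128/(-77 - 1*84) + 1058)*(-11986 + 2643) = (-128/(-77 - 84) + 1058)*(-9343) = (-128/(-161) + 1058)*(-9343) = (-128*(-1/161) + 1058)*(-9343) = (128/161 + 1058)*(-9343) = (170466/161)*(-9343) = -1592663838/161 ≈ -9.8923e+6)
-c = -1*(-1592663838/161) = 1592663838/161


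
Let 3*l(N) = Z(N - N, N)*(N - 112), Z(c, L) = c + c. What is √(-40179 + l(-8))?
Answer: I*√40179 ≈ 200.45*I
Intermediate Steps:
Z(c, L) = 2*c
l(N) = 0 (l(N) = ((2*(N - N))*(N - 112))/3 = ((2*0)*(-112 + N))/3 = (0*(-112 + N))/3 = (⅓)*0 = 0)
√(-40179 + l(-8)) = √(-40179 + 0) = √(-40179) = I*√40179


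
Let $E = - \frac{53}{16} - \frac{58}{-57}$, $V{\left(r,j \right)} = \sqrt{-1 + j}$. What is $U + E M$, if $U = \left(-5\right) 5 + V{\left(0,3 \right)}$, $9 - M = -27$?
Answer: $- \frac{8179}{76} + \sqrt{2} \approx -106.2$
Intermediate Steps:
$M = 36$ ($M = 9 - -27 = 9 + 27 = 36$)
$U = -25 + \sqrt{2}$ ($U = \left(-5\right) 5 + \sqrt{-1 + 3} = -25 + \sqrt{2} \approx -23.586$)
$E = - \frac{2093}{912}$ ($E = \left(-53\right) \frac{1}{16} - - \frac{58}{57} = - \frac{53}{16} + \frac{58}{57} = - \frac{2093}{912} \approx -2.295$)
$U + E M = \left(-25 + \sqrt{2}\right) - \frac{6279}{76} = - \frac{8179}{76} + \sqrt{2}$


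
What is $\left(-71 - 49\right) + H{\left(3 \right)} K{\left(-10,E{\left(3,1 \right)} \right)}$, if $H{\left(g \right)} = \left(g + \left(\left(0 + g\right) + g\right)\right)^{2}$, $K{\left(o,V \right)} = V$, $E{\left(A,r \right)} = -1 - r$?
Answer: $-282$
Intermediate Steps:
$H{\left(g \right)} = 9 g^{2}$ ($H{\left(g \right)} = \left(g + \left(g + g\right)\right)^{2} = \left(g + 2 g\right)^{2} = \left(3 g\right)^{2} = 9 g^{2}$)
$\left(-71 - 49\right) + H{\left(3 \right)} K{\left(-10,E{\left(3,1 \right)} \right)} = \left(-71 - 49\right) + 9 \cdot 3^{2} \left(-1 - 1\right) = \left(-71 - 49\right) + 9 \cdot 9 \left(-1 - 1\right) = -120 + 81 \left(-2\right) = -120 - 162 = -282$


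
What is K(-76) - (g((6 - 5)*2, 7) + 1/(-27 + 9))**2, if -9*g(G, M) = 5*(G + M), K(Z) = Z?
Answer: -32905/324 ≈ -101.56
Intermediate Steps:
g(G, M) = -5*G/9 - 5*M/9 (g(G, M) = -5*(G + M)/9 = -(5*G + 5*M)/9 = -5*G/9 - 5*M/9)
K(-76) - (g((6 - 5)*2, 7) + 1/(-27 + 9))**2 = -76 - ((-5*(6 - 5)*2/9 - 5/9*7) + 1/(-27 + 9))**2 = -76 - ((-5*2/9 - 35/9) + 1/(-18))**2 = -76 - ((-5/9*2 - 35/9) - 1/18)**2 = -76 - ((-10/9 - 35/9) - 1/18)**2 = -76 - (-5 - 1/18)**2 = -76 - (-91/18)**2 = -76 - 1*8281/324 = -76 - 8281/324 = -32905/324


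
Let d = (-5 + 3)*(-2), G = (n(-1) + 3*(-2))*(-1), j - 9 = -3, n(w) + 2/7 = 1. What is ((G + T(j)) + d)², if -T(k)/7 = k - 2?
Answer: 17161/49 ≈ 350.22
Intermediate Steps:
n(w) = 5/7 (n(w) = -2/7 + 1 = 5/7)
j = 6 (j = 9 - 3 = 6)
T(k) = 14 - 7*k (T(k) = -7*(k - 2) = -7*(-2 + k) = 14 - 7*k)
G = 37/7 (G = (5/7 + 3*(-2))*(-1) = (5/7 - 6)*(-1) = -37/7*(-1) = 37/7 ≈ 5.2857)
d = 4 (d = -2*(-2) = 4)
((G + T(j)) + d)² = ((37/7 + (14 - 7*6)) + 4)² = ((37/7 + (14 - 42)) + 4)² = ((37/7 - 28) + 4)² = (-159/7 + 4)² = (-131/7)² = 17161/49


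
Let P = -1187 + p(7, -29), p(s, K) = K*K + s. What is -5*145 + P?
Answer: -1064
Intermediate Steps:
p(s, K) = s + K² (p(s, K) = K² + s = s + K²)
P = -339 (P = -1187 + (7 + (-29)²) = -1187 + (7 + 841) = -1187 + 848 = -339)
-5*145 + P = -5*145 - 339 = -725 - 339 = -1064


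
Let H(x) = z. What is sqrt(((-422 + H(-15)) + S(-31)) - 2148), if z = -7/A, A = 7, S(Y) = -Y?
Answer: 2*I*sqrt(635) ≈ 50.398*I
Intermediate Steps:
z = -1 (z = -7/7 = -7*1/7 = -1)
H(x) = -1
sqrt(((-422 + H(-15)) + S(-31)) - 2148) = sqrt(((-422 - 1) - 1*(-31)) - 2148) = sqrt((-423 + 31) - 2148) = sqrt(-392 - 2148) = sqrt(-2540) = 2*I*sqrt(635)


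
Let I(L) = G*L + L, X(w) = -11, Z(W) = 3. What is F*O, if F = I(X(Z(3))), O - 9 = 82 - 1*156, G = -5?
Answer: -2860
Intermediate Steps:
O = -65 (O = 9 + (82 - 1*156) = 9 + (82 - 156) = 9 - 74 = -65)
I(L) = -4*L (I(L) = -5*L + L = -4*L)
F = 44 (F = -4*(-11) = 44)
F*O = 44*(-65) = -2860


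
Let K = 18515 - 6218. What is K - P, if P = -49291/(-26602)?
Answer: 327075503/26602 ≈ 12295.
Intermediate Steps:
P = 49291/26602 (P = -49291*(-1/26602) = 49291/26602 ≈ 1.8529)
K = 12297
K - P = 12297 - 1*49291/26602 = 12297 - 49291/26602 = 327075503/26602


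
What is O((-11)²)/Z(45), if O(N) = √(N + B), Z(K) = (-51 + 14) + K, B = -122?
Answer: I/8 ≈ 0.125*I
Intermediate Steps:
Z(K) = -37 + K
O(N) = √(-122 + N) (O(N) = √(N - 122) = √(-122 + N))
O((-11)²)/Z(45) = √(-122 + (-11)²)/(-37 + 45) = √(-122 + 121)/8 = √(-1)*(⅛) = I*(⅛) = I/8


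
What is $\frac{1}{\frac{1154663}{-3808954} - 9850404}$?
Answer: $- \frac{3808954}{37519736872079} \approx -1.0152 \cdot 10^{-7}$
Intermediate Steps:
$\frac{1}{\frac{1154663}{-3808954} - 9850404} = \frac{1}{1154663 \left(- \frac{1}{3808954}\right) - 9850404} = \frac{1}{- \frac{1154663}{3808954} - 9850404} = \frac{1}{- \frac{37519736872079}{3808954}} = - \frac{3808954}{37519736872079}$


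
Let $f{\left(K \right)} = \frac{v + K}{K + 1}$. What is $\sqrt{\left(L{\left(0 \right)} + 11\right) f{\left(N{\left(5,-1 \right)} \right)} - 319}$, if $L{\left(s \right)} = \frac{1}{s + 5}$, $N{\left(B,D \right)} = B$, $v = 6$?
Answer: $\frac{11 i \sqrt{555}}{15} \approx 17.276 i$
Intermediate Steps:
$f{\left(K \right)} = \frac{6 + K}{1 + K}$ ($f{\left(K \right)} = \frac{6 + K}{K + 1} = \frac{6 + K}{1 + K}$)
$L{\left(s \right)} = \frac{1}{5 + s}$
$\sqrt{\left(L{\left(0 \right)} + 11\right) f{\left(N{\left(5,-1 \right)} \right)} - 319} = \sqrt{\left(\frac{1}{5 + 0} + 11\right) \frac{6 + 5}{1 + 5} - 319} = \sqrt{\left(\frac{1}{5} + 11\right) \frac{1}{6} \cdot 11 - 319} = \sqrt{\frac{56}{5} \cdot \frac{11}{6} - 319} = \sqrt{\frac{308}{15} - 319} = \sqrt{- \frac{4477}{15}} = \frac{11 i \sqrt{555}}{15}$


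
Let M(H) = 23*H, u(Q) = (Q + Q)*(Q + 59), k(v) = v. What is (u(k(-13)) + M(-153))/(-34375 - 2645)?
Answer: 943/7404 ≈ 0.12736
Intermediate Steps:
u(Q) = 2*Q*(59 + Q) (u(Q) = (2*Q)*(59 + Q) = 2*Q*(59 + Q))
(u(k(-13)) + M(-153))/(-34375 - 2645) = (2*(-13)*(59 - 13) + 23*(-153))/(-34375 - 2645) = (2*(-13)*46 - 3519)/(-37020) = (-1196 - 3519)*(-1/37020) = -4715*(-1/37020) = 943/7404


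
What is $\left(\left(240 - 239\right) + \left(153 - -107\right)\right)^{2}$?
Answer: $68121$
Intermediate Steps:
$\left(\left(240 - 239\right) + \left(153 - -107\right)\right)^{2} = \left(\left(240 - 239\right) + \left(153 + 107\right)\right)^{2} = \left(1 + 260\right)^{2} = 261^{2} = 68121$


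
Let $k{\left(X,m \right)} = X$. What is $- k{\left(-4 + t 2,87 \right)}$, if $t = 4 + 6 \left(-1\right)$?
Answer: $8$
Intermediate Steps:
$t = -2$ ($t = 4 - 6 = -2$)
$- k{\left(-4 + t 2,87 \right)} = - (-4 - 4) = \left(-1\right) \left(-8\right) = 8$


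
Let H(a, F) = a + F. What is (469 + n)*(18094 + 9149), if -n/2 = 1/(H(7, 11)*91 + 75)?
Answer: 7295629995/571 ≈ 1.2777e+7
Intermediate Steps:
H(a, F) = F + a
n = -2/1713 (n = -2/((11 + 7)*91 + 75) = -2/(18*91 + 75) = -2/(1638 + 75) = -2/1713 ≈ -0.0011675)
(469 + n)*(18094 + 9149) = (469 - 2/1713)*(18094 + 9149) = (803395/1713)*27243 = 7295629995/571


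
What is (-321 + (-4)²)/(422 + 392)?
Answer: -305/814 ≈ -0.37469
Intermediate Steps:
(-321 + (-4)²)/(422 + 392) = (-321 + 16)/814 = -305*1/814 = -305/814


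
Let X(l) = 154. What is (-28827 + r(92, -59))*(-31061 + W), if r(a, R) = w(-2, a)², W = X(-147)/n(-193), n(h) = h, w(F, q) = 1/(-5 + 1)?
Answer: 2765046175137/3088 ≈ 8.9542e+8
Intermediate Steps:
w(F, q) = -¼ (w(F, q) = 1/(-4) = -¼)
W = -154/193 (W = 154/(-193) = 154*(-1/193) = -154/193 ≈ -0.79793)
r(a, R) = 1/16 (r(a, R) = (-¼)² = 1/16)
(-28827 + r(92, -59))*(-31061 + W) = (-28827 + 1/16)*(-31061 - 154/193) = -461231/16*(-5994927/193) = 2765046175137/3088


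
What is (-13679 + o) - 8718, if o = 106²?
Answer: -11161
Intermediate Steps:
o = 11236
(-13679 + o) - 8718 = (-13679 + 11236) - 8718 = -2443 - 8718 = -11161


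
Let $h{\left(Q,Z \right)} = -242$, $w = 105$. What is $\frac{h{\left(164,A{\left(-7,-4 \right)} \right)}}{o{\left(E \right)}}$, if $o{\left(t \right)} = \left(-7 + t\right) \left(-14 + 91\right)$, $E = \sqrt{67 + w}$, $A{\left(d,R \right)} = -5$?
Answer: $- \frac{22}{123} - \frac{44 \sqrt{43}}{861} \approx -0.51397$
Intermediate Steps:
$E = 2 \sqrt{43}$ ($E = \sqrt{67 + 105} = \sqrt{172} = 2 \sqrt{43} \approx 13.115$)
$o{\left(t \right)} = -539 + 77 t$ ($o{\left(t \right)} = \left(-7 + t\right) 77 = -539 + 77 t$)
$\frac{h{\left(164,A{\left(-7,-4 \right)} \right)}}{o{\left(E \right)}} = - \frac{242}{-539 + 77 \cdot 2 \sqrt{43}} = - \frac{242}{-539 + 154 \sqrt{43}}$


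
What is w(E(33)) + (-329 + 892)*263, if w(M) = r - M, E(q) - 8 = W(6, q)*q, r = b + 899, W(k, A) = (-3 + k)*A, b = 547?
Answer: 146240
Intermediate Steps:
W(k, A) = A*(-3 + k)
r = 1446 (r = 547 + 899 = 1446)
E(q) = 8 + 3*q² (E(q) = 8 + (q*(-3 + 6))*q = 8 + (q*3)*q = 8 + (3*q)*q = 8 + 3*q²)
w(M) = 1446 - M
w(E(33)) + (-329 + 892)*263 = (1446 - (8 + 3*33²)) + (-329 + 892)*263 = (1446 - (8 + 3*1089)) + 563*263 = (1446 - (8 + 3267)) + 148069 = (1446 - 1*3275) + 148069 = (1446 - 3275) + 148069 = -1829 + 148069 = 146240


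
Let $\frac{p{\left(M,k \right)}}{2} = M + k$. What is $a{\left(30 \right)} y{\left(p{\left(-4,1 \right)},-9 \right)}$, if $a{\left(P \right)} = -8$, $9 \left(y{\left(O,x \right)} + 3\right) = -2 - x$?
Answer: $\frac{160}{9} \approx 17.778$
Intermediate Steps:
$p{\left(M,k \right)} = 2 M + 2 k$ ($p{\left(M,k \right)} = 2 \left(M + k\right) = 2 M + 2 k$)
$y{\left(O,x \right)} = - \frac{29}{9} - \frac{x}{9}$ ($y{\left(O,x \right)} = -3 + \frac{-2 - x}{9} = -3 - \left(\frac{2}{9} + \frac{x}{9}\right) = - \frac{29}{9} - \frac{x}{9}$)
$a{\left(30 \right)} y{\left(p{\left(-4,1 \right)},-9 \right)} = - 8 \left(- \frac{29}{9} - -1\right) = - 8 \left(- \frac{29}{9} + 1\right) = \left(-8\right) \left(- \frac{20}{9}\right) = \frac{160}{9}$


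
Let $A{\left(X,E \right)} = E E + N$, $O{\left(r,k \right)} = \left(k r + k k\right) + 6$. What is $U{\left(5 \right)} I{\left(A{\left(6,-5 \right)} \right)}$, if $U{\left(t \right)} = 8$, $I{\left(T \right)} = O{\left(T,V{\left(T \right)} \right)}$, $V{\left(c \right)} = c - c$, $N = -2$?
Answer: $48$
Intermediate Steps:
$V{\left(c \right)} = 0$
$O{\left(r,k \right)} = 6 + k^{2} + k r$ ($O{\left(r,k \right)} = \left(k r + k^{2}\right) + 6 = \left(k^{2} + k r\right) + 6 = 6 + k^{2} + k r$)
$A{\left(X,E \right)} = -2 + E^{2}$ ($A{\left(X,E \right)} = E E - 2 = E^{2} - 2 = -2 + E^{2}$)
$I{\left(T \right)} = 6$ ($I{\left(T \right)} = 6 + 0^{2} + 0 T = 6 + 0 + 0 = 6$)
$U{\left(5 \right)} I{\left(A{\left(6,-5 \right)} \right)} = 8 \cdot 6 = 48$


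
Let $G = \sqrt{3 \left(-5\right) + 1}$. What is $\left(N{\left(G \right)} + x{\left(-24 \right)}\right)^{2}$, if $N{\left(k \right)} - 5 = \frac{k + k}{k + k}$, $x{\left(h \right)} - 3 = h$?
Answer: $225$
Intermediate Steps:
$x{\left(h \right)} = 3 + h$
$G = i \sqrt{14}$ ($G = \sqrt{-15 + 1} = \sqrt{-14} = i \sqrt{14} \approx 3.7417 i$)
$N{\left(k \right)} = 6$ ($N{\left(k \right)} = 5 + \frac{k + k}{k + k} = 5 + \frac{2 k}{2 k} = 5 + 2 k \frac{1}{2 k} = 5 + 1 = 6$)
$\left(N{\left(G \right)} + x{\left(-24 \right)}\right)^{2} = \left(6 + \left(3 - 24\right)\right)^{2} = \left(6 - 21\right)^{2} = \left(-15\right)^{2} = 225$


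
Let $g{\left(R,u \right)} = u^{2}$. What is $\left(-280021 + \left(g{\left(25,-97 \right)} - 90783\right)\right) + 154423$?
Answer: $-206972$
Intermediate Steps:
$\left(-280021 + \left(g{\left(25,-97 \right)} - 90783\right)\right) + 154423 = \left(-280021 + \left(\left(-97\right)^{2} - 90783\right)\right) + 154423 = \left(-280021 + \left(9409 - 90783\right)\right) + 154423 = \left(-280021 - 81374\right) + 154423 = -361395 + 154423 = -206972$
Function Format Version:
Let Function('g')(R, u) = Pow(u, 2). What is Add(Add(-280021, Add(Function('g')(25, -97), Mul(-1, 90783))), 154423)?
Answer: -206972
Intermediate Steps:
Add(Add(-280021, Add(Function('g')(25, -97), Mul(-1, 90783))), 154423) = Add(Add(-280021, Add(Pow(-97, 2), Mul(-1, 90783))), 154423) = Add(Add(-280021, Add(9409, -90783)), 154423) = Add(Add(-280021, -81374), 154423) = Add(-361395, 154423) = -206972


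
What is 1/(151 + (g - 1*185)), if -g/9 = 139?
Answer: -1/1285 ≈ -0.00077821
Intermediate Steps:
g = -1251 (g = -9*139 = -1251)
1/(151 + (g - 1*185)) = 1/(151 + (-1251 - 1*185)) = 1/(151 + (-1251 - 185)) = 1/(151 - 1436) = 1/(-1285) = -1/1285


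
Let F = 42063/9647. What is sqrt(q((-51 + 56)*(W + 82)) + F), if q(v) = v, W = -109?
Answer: I*sqrt(12157940454)/9647 ≈ 11.43*I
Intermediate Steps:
F = 42063/9647 (F = 42063*(1/9647) = 42063/9647 ≈ 4.3602)
sqrt(q((-51 + 56)*(W + 82)) + F) = sqrt((-51 + 56)*(-109 + 82) + 42063/9647) = sqrt(5*(-27) + 42063/9647) = sqrt(-135 + 42063/9647) = sqrt(-1260282/9647) = I*sqrt(12157940454)/9647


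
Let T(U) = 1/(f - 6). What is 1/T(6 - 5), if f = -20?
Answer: -26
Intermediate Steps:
T(U) = -1/26 (T(U) = 1/(-20 - 6) = 1/(-26) = -1/26)
1/T(6 - 5) = 1/(-1/26) = -26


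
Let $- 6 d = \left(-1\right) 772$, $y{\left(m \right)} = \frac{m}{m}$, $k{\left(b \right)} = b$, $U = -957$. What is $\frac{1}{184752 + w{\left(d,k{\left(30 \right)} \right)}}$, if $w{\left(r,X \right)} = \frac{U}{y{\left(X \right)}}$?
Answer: $\frac{1}{183795} \approx 5.4408 \cdot 10^{-6}$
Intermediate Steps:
$y{\left(m \right)} = 1$
$d = \frac{386}{3}$ ($d = - \frac{\left(-1\right) 772}{6} = \left(- \frac{1}{6}\right) \left(-772\right) = \frac{386}{3} \approx 128.67$)
$w{\left(r,X \right)} = -957$ ($w{\left(r,X \right)} = - \frac{957}{1} = \left(-957\right) 1 = -957$)
$\frac{1}{184752 + w{\left(d,k{\left(30 \right)} \right)}} = \frac{1}{184752 - 957} = \frac{1}{183795}$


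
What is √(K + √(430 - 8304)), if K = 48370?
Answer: √(48370 + I*√7874) ≈ 219.93 + 0.202*I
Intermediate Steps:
√(K + √(430 - 8304)) = √(48370 + √(430 - 8304)) = √(48370 + √(-7874)) = √(48370 + I*√7874)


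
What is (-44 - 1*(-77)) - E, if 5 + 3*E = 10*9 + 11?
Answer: 1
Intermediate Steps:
E = 32 (E = -5/3 + (10*9 + 11)/3 = -5/3 + (90 + 11)/3 = -5/3 + (⅓)*101 = -5/3 + 101/3 = 32)
(-44 - 1*(-77)) - E = (-44 - 1*(-77)) - 1*32 = (-44 + 77) - 32 = 33 - 32 = 1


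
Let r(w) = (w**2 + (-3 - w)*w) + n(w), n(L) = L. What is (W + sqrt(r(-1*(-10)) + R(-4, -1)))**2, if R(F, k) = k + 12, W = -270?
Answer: 72891 - 1620*I ≈ 72891.0 - 1620.0*I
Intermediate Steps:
R(F, k) = 12 + k
r(w) = w + w**2 + w*(-3 - w) (r(w) = (w**2 + (-3 - w)*w) + w = (w**2 + w*(-3 - w)) + w = w + w**2 + w*(-3 - w))
(W + sqrt(r(-1*(-10)) + R(-4, -1)))**2 = (-270 + sqrt(-(-2)*(-10) + (12 - 1)))**2 = (-270 + sqrt(-2*10 + 11))**2 = (-270 + sqrt(-20 + 11))**2 = (-270 + sqrt(-9))**2 = (-270 + 3*I)**2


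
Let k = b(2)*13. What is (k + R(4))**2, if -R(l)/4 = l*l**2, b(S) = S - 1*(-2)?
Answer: 41616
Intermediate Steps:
b(S) = 2 + S (b(S) = S + 2 = 2 + S)
R(l) = -4*l**3 (R(l) = -4*l*l**2 = -4*l**3)
k = 52 (k = (2 + 2)*13 = 4*13 = 52)
(k + R(4))**2 = (52 - 4*4**3)**2 = (52 - 4*64)**2 = (52 - 256)**2 = (-204)**2 = 41616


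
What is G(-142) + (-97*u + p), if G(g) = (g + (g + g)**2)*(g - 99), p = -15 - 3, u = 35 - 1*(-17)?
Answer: -19408936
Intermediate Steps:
u = 52 (u = 35 + 17 = 52)
p = -18
G(g) = (-99 + g)*(g + 4*g**2) (G(g) = (g + (2*g)**2)*(-99 + g) = (g + 4*g**2)*(-99 + g) = (-99 + g)*(g + 4*g**2))
G(-142) + (-97*u + p) = -142*(-99 - 395*(-142) + 4*(-142)**2) + (-97*52 - 18) = -142*(-99 + 56090 + 4*20164) + (-5044 - 18) = -142*(-99 + 56090 + 80656) - 5062 = -142*136647 - 5062 = -19403874 - 5062 = -19408936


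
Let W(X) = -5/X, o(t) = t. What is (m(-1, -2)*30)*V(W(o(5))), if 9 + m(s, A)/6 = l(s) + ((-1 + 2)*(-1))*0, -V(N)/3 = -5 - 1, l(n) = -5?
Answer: -45360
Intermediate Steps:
V(N) = 18 (V(N) = -3*(-5 - 1) = -3*(-6) = 18)
m(s, A) = -84 (m(s, A) = -54 + 6*(-5 + ((-1 + 2)*(-1))*0) = -54 + 6*(-5 + (1*(-1))*0) = -54 + 6*(-5 - 1*0) = -54 + 6*(-5 + 0) = -54 + 6*(-5) = -54 - 30 = -84)
(m(-1, -2)*30)*V(W(o(5))) = -84*30*18 = -2520*18 = -45360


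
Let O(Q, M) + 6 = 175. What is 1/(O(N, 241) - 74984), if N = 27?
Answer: -1/74815 ≈ -1.3366e-5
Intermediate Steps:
O(Q, M) = 169 (O(Q, M) = -6 + 175 = 169)
1/(O(N, 241) - 74984) = 1/(169 - 74984) = 1/(-74815) = -1/74815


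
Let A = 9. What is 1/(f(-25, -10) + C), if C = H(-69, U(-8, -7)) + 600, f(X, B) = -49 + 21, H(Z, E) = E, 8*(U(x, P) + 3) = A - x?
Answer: 8/4569 ≈ 0.0017509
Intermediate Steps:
U(x, P) = -15/8 - x/8 (U(x, P) = -3 + (9 - x)/8 = -3 + (9/8 - x/8) = -15/8 - x/8)
f(X, B) = -28
C = 4793/8 (C = (-15/8 - ⅛*(-8)) + 600 = (-15/8 + 1) + 600 = -7/8 + 600 = 4793/8 ≈ 599.13)
1/(f(-25, -10) + C) = 1/(-28 + 4793/8) = 1/(4569/8) = 8/4569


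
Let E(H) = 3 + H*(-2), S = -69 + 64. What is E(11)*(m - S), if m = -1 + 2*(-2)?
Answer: 0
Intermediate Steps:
m = -5 (m = -1 - 4 = -5)
S = -5
E(H) = 3 - 2*H
E(11)*(m - S) = (3 - 2*11)*(-5 - 1*(-5)) = (3 - 22)*(-5 + 5) = -19*0 = 0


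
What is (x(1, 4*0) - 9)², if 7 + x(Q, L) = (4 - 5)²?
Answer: 225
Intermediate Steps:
x(Q, L) = -6 (x(Q, L) = -7 + (4 - 5)² = -7 + (-1)² = -7 + 1 = -6)
(x(1, 4*0) - 9)² = (-6 - 9)² = (-15)² = 225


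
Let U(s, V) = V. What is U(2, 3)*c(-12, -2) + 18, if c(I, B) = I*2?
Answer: -54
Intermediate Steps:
c(I, B) = 2*I
U(2, 3)*c(-12, -2) + 18 = 3*(2*(-12)) + 18 = 3*(-24) + 18 = -72 + 18 = -54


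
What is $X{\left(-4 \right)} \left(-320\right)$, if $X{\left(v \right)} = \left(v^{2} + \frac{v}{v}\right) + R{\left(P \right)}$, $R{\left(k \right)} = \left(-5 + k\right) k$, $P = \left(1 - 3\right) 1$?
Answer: $-9920$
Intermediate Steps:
$P = -2$ ($P = \left(-2\right) 1 = -2$)
$R{\left(k \right)} = k \left(-5 + k\right)$
$X{\left(v \right)} = 15 + v^{2}$ ($X{\left(v \right)} = \left(v^{2} + \frac{v}{v}\right) - 2 \left(-5 - 2\right) = \left(v^{2} + 1\right) - -14 = \left(1 + v^{2}\right) + 14 = 15 + v^{2}$)
$X{\left(-4 \right)} \left(-320\right) = \left(15 + \left(-4\right)^{2}\right) \left(-320\right) = \left(15 + 16\right) \left(-320\right) = 31 \left(-320\right) = -9920$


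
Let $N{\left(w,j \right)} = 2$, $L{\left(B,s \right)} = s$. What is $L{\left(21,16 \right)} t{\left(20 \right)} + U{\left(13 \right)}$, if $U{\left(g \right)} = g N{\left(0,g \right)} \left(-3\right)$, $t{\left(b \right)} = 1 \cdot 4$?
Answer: $-14$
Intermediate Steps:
$t{\left(b \right)} = 4$
$U{\left(g \right)} = - 6 g$ ($U{\left(g \right)} = g 2 \left(-3\right) = 2 g \left(-3\right) = - 6 g$)
$L{\left(21,16 \right)} t{\left(20 \right)} + U{\left(13 \right)} = 16 \cdot 4 - 78 = 64 - 78 = -14$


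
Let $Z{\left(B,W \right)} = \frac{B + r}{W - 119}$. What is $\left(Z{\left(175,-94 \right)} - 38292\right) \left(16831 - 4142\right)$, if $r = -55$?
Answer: $- \frac{34498497908}{71} \approx -4.8589 \cdot 10^{8}$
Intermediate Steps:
$Z{\left(B,W \right)} = \frac{-55 + B}{-119 + W}$ ($Z{\left(B,W \right)} = \frac{B - 55}{W - 119} = \frac{-55 + B}{-119 + W}$)
$\left(Z{\left(175,-94 \right)} - 38292\right) \left(16831 - 4142\right) = \left(\frac{-55 + 175}{-119 - 94} - 38292\right) \left(16831 - 4142\right) = \left(\frac{1}{-213} \cdot 120 - 38292\right) 12689 = \left(\left(- \frac{1}{213}\right) 120 - 38292\right) 12689 = \left(- \frac{40}{71} - 38292\right) 12689 = \left(- \frac{2718772}{71}\right) 12689 = - \frac{34498497908}{71}$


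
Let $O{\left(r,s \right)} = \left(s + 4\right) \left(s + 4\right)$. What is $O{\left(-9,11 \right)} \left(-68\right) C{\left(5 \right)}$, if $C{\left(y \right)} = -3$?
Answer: $45900$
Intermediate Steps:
$O{\left(r,s \right)} = \left(4 + s\right)^{2}$ ($O{\left(r,s \right)} = \left(4 + s\right) \left(4 + s\right) = \left(4 + s\right)^{2}$)
$O{\left(-9,11 \right)} \left(-68\right) C{\left(5 \right)} = \left(4 + 11\right)^{2} \left(-68\right) \left(-3\right) = 15^{2} \left(-68\right) \left(-3\right) = 225 \left(-68\right) \left(-3\right) = \left(-15300\right) \left(-3\right) = 45900$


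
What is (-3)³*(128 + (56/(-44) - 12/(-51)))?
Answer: -641034/187 ≈ -3428.0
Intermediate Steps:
(-3)³*(128 + (56/(-44) - 12/(-51))) = -27*(128 + (56*(-1/44) - 12*(-1/51))) = -27*(128 + (-14/11 + 4/17)) = -27*(128 - 194/187) = -27*23742/187 = -641034/187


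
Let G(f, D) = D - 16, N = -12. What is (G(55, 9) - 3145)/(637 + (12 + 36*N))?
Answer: -3152/217 ≈ -14.525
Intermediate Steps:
G(f, D) = -16 + D
(G(55, 9) - 3145)/(637 + (12 + 36*N)) = ((-16 + 9) - 3145)/(637 + (12 + 36*(-12))) = (-7 - 3145)/(637 + (12 - 432)) = -3152/(637 - 420) = -3152/217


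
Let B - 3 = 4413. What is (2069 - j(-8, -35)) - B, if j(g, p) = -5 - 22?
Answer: -2320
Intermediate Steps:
B = 4416 (B = 3 + 4413 = 4416)
j(g, p) = -27
(2069 - j(-8, -35)) - B = (2069 - 1*(-27)) - 1*4416 = (2069 + 27) - 4416 = 2096 - 4416 = -2320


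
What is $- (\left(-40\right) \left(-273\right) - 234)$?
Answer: $-10686$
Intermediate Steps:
$- (\left(-40\right) \left(-273\right) - 234) = - (10920 - 234) = \left(-1\right) 10686 = -10686$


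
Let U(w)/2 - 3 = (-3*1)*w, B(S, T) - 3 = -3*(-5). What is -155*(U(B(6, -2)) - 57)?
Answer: 24645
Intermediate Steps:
B(S, T) = 18 (B(S, T) = 3 - 3*(-5) = 3 + 15 = 18)
U(w) = 6 - 6*w (U(w) = 6 + 2*((-3*1)*w) = 6 + 2*(-3*w) = 6 - 6*w)
-155*(U(B(6, -2)) - 57) = -155*((6 - 6*18) - 57) = -155*((6 - 108) - 57) = -155*(-102 - 57) = -155*(-159) = 24645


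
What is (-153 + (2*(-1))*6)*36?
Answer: -5940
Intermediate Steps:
(-153 + (2*(-1))*6)*36 = (-153 - 2*6)*36 = (-153 - 12)*36 = -165*36 = -5940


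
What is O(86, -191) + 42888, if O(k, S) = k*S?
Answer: 26462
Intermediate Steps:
O(k, S) = S*k
O(86, -191) + 42888 = -191*86 + 42888 = -16426 + 42888 = 26462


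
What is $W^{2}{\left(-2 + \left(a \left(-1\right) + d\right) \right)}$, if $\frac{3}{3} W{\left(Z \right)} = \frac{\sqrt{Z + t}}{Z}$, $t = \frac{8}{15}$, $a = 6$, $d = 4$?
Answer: $- \frac{13}{60} \approx -0.21667$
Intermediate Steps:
$t = \frac{8}{15}$ ($t = 8 \cdot \frac{1}{15} = \frac{8}{15} \approx 0.53333$)
$W{\left(Z \right)} = \frac{\sqrt{\frac{8}{15} + Z}}{Z}$ ($W{\left(Z \right)} = \frac{\sqrt{Z + \frac{8}{15}}}{Z} = \frac{\sqrt{\frac{8}{15} + Z}}{Z}$)
$W^{2}{\left(-2 + \left(a \left(-1\right) + d\right) \right)} = \left(\frac{\sqrt{120 + 225 \left(-2 + \left(6 \left(-1\right) + 4\right)\right)}}{15 \left(-2 + \left(6 \left(-1\right) + 4\right)\right)}\right)^{2} = \left(\frac{\sqrt{120 + 225 \left(-2 + \left(-6 + 4\right)\right)}}{15 \left(-2 + \left(-6 + 4\right)\right)}\right)^{2} = \left(\frac{\sqrt{120 + 225 \left(-2 - 2\right)}}{15 \left(-2 - 2\right)}\right)^{2} = \left(\frac{\sqrt{120 + 225 \left(-4\right)}}{15 \left(-4\right)}\right)^{2} = \left(\frac{1}{15} \left(- \frac{1}{4}\right) \sqrt{120 - 900}\right)^{2} = \left(\frac{1}{15} \left(- \frac{1}{4}\right) \sqrt{-780}\right)^{2} = \left(\frac{1}{15} \left(- \frac{1}{4}\right) 2 i \sqrt{195}\right)^{2} = \left(- \frac{i \sqrt{195}}{30}\right)^{2} = - \frac{13}{60}$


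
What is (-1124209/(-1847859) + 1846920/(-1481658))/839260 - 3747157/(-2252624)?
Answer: 358759800615025653986627/215670522078771222468720 ≈ 1.6635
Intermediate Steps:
(-1124209/(-1847859) + 1846920/(-1481658))/839260 - 3747157/(-2252624) = (-1124209*(-1/1847859) + 1846920*(-1/1481658))*(1/839260) - 3747157*(-1/2252624) = (1124209/1847859 - 307820/246943)*(1/839260) + 3747157/2252624 = -291192414293/456315845037*1/839260 + 3747157/2252624 = -291192414293/382967636105752620 + 3747157/2252624 = 358759800615025653986627/215670522078771222468720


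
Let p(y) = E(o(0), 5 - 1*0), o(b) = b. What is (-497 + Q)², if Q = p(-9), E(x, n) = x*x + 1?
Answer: 246016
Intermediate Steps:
E(x, n) = 1 + x² (E(x, n) = x² + 1 = 1 + x²)
p(y) = 1 (p(y) = 1 + 0² = 1 + 0 = 1)
Q = 1
(-497 + Q)² = (-497 + 1)² = (-496)² = 246016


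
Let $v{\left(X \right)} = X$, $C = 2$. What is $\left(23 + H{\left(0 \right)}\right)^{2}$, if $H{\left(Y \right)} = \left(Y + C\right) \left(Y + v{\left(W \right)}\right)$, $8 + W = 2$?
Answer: $121$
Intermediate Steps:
$W = -6$ ($W = -8 + 2 = -6$)
$H{\left(Y \right)} = \left(-6 + Y\right) \left(2 + Y\right)$ ($H{\left(Y \right)} = \left(Y + 2\right) \left(Y - 6\right) = \left(2 + Y\right) \left(-6 + Y\right) = \left(-6 + Y\right) \left(2 + Y\right)$)
$\left(23 + H{\left(0 \right)}\right)^{2} = \left(23 - \left(12 - 0^{2}\right)\right)^{2} = \left(23 + \left(-12 + 0 + 0\right)\right)^{2} = \left(23 - 12\right)^{2} = 11^{2} = 121$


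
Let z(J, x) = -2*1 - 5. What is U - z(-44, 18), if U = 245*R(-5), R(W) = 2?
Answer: 497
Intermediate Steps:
z(J, x) = -7 (z(J, x) = -2 - 5 = -7)
U = 490 (U = 245*2 = 490)
U - z(-44, 18) = 490 - 1*(-7) = 490 + 7 = 497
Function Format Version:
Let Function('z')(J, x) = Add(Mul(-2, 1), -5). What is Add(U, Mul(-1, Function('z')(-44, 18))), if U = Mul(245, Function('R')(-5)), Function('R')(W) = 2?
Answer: 497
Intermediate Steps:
Function('z')(J, x) = -7 (Function('z')(J, x) = Add(-2, -5) = -7)
U = 490 (U = Mul(245, 2) = 490)
Add(U, Mul(-1, Function('z')(-44, 18))) = Add(490, Mul(-1, -7)) = Add(490, 7) = 497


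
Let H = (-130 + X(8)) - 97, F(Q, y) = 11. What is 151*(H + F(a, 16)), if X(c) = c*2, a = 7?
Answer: -30200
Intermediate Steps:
X(c) = 2*c
H = -211 (H = (-130 + 2*8) - 97 = (-130 + 16) - 97 = -114 - 97 = -211)
151*(H + F(a, 16)) = 151*(-211 + 11) = 151*(-200) = -30200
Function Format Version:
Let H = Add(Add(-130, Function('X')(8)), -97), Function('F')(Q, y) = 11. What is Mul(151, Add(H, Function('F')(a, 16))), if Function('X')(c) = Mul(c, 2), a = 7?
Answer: -30200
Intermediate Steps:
Function('X')(c) = Mul(2, c)
H = -211 (H = Add(Add(-130, Mul(2, 8)), -97) = Add(Add(-130, 16), -97) = Add(-114, -97) = -211)
Mul(151, Add(H, Function('F')(a, 16))) = Mul(151, Add(-211, 11)) = Mul(151, -200) = -30200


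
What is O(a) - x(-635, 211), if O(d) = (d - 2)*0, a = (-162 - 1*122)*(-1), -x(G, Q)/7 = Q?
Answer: 1477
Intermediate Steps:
x(G, Q) = -7*Q
a = 284 (a = (-162 - 122)*(-1) = -284*(-1) = 284)
O(d) = 0 (O(d) = (-2 + d)*0 = 0)
O(a) - x(-635, 211) = 0 - (-7)*211 = 0 - 1*(-1477) = 0 + 1477 = 1477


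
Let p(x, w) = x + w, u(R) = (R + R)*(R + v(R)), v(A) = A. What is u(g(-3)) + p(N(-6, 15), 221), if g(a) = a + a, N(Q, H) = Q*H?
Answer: 275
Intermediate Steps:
N(Q, H) = H*Q
g(a) = 2*a
u(R) = 4*R**2 (u(R) = (R + R)*(R + R) = (2*R)*(2*R) = 4*R**2)
p(x, w) = w + x
u(g(-3)) + p(N(-6, 15), 221) = 4*(2*(-3))**2 + (221 + 15*(-6)) = 4*(-6)**2 + (221 - 90) = 4*36 + 131 = 144 + 131 = 275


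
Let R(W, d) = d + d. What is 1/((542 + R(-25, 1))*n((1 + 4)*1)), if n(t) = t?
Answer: 1/2720 ≈ 0.00036765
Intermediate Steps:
R(W, d) = 2*d
1/((542 + R(-25, 1))*n((1 + 4)*1)) = 1/((542 + 2*1)*(((1 + 4)*1))) = 1/((542 + 2)*((5*1))) = 1/(544*5) = (1/544)*(1/5) = 1/2720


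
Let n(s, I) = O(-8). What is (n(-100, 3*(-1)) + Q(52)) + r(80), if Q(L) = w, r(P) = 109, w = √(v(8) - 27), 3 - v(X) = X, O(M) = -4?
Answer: 105 + 4*I*√2 ≈ 105.0 + 5.6569*I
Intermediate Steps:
v(X) = 3 - X
w = 4*I*√2 (w = √((3 - 1*8) - 27) = √((3 - 8) - 27) = √(-5 - 27) = √(-32) = 4*I*√2 ≈ 5.6569*I)
n(s, I) = -4
Q(L) = 4*I*√2
(n(-100, 3*(-1)) + Q(52)) + r(80) = (-4 + 4*I*√2) + 109 = 105 + 4*I*√2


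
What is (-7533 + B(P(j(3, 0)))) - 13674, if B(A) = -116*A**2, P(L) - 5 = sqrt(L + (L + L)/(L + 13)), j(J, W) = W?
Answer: -24107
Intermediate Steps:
P(L) = 5 + sqrt(L + 2*L/(13 + L)) (P(L) = 5 + sqrt(L + (L + L)/(L + 13)) = 5 + sqrt(L + (2*L)/(13 + L)) = 5 + sqrt(L + 2*L/(13 + L)))
(-7533 + B(P(j(3, 0)))) - 13674 = (-7533 - 116*(5 + sqrt(0*(15 + 0)/(13 + 0)))**2) - 13674 = (-7533 - 116*(5 + sqrt(0*15/13))**2) - 13674 = (-7533 - 116*(5 + sqrt(0*(1/13)*15))**2) - 13674 = (-7533 - 116*(5 + sqrt(0))**2) - 13674 = (-7533 - 116*(5 + 0)**2) - 13674 = (-7533 - 116*5**2) - 13674 = (-7533 - 116*25) - 13674 = (-7533 - 2900) - 13674 = -10433 - 13674 = -24107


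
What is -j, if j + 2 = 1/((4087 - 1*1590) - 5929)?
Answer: 6865/3432 ≈ 2.0003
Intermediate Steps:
j = -6865/3432 (j = -2 + 1/((4087 - 1*1590) - 5929) = -2 + 1/((4087 - 1590) - 5929) = -2 + 1/(2497 - 5929) = -2 + 1/(-3432) = -2 - 1/3432 = -6865/3432 ≈ -2.0003)
-j = -1*(-6865/3432) = 6865/3432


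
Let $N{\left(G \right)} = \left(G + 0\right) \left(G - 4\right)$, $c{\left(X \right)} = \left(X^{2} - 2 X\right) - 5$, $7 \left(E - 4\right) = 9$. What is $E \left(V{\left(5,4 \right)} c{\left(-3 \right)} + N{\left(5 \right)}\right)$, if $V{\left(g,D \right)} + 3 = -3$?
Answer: $- \frac{2035}{7} \approx -290.71$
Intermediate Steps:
$E = \frac{37}{7}$ ($E = 4 + \frac{1}{7} \cdot 9 = 4 + \frac{9}{7} = \frac{37}{7} \approx 5.2857$)
$V{\left(g,D \right)} = -6$ ($V{\left(g,D \right)} = -3 - 3 = -6$)
$c{\left(X \right)} = -5 + X^{2} - 2 X$
$N{\left(G \right)} = G \left(-4 + G\right)$
$E \left(V{\left(5,4 \right)} c{\left(-3 \right)} + N{\left(5 \right)}\right) = \frac{37 \left(- 6 \left(-5 + \left(-3\right)^{2} - -6\right) + 5 \left(-4 + 5\right)\right)}{7} = \frac{37 \left(- 6 \left(-5 + 9 + 6\right) + 5 \cdot 1\right)}{7} = \frac{37 \left(\left(-6\right) 10 + 5\right)}{7} = \frac{37 \left(-60 + 5\right)}{7} = \frac{37}{7} \left(-55\right) = - \frac{2035}{7}$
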